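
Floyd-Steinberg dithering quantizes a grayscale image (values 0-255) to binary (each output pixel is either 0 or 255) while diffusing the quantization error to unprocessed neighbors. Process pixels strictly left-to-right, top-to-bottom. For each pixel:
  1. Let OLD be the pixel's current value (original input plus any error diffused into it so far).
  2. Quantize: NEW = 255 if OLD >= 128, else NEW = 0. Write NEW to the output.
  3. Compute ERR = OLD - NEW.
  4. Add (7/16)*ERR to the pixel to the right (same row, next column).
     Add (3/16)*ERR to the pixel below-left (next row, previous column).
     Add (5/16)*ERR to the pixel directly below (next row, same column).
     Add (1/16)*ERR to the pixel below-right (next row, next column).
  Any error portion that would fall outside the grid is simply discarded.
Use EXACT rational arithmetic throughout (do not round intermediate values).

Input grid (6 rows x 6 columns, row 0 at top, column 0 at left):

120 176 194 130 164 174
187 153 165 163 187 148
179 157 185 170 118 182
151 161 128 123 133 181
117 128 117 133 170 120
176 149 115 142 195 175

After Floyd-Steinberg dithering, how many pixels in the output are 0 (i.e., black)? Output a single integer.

Answer: 14

Derivation:
(0,0): OLD=120 → NEW=0, ERR=120
(0,1): OLD=457/2 → NEW=255, ERR=-53/2
(0,2): OLD=5837/32 → NEW=255, ERR=-2323/32
(0,3): OLD=50299/512 → NEW=0, ERR=50299/512
(0,4): OLD=1695581/8192 → NEW=255, ERR=-393379/8192
(0,5): OLD=20052875/131072 → NEW=255, ERR=-13370485/131072
(1,0): OLD=7025/32 → NEW=255, ERR=-1135/32
(1,1): OLD=31511/256 → NEW=0, ERR=31511/256
(1,2): OLD=1744323/8192 → NEW=255, ERR=-344637/8192
(1,3): OLD=5300343/32768 → NEW=255, ERR=-3055497/32768
(1,4): OLD=247908277/2097152 → NEW=0, ERR=247908277/2097152
(1,5): OLD=5531070051/33554432 → NEW=255, ERR=-3025310109/33554432
(2,0): OLD=782317/4096 → NEW=255, ERR=-262163/4096
(2,1): OLD=20625311/131072 → NEW=255, ERR=-12798049/131072
(2,2): OLD=250283485/2097152 → NEW=0, ERR=250283485/2097152
(2,3): OLD=3566988277/16777216 → NEW=255, ERR=-711201803/16777216
(2,4): OLD=61021845279/536870912 → NEW=0, ERR=61021845279/536870912
(2,5): OLD=1811960722889/8589934592 → NEW=255, ERR=-378472598071/8589934592
(3,0): OLD=236329725/2097152 → NEW=0, ERR=236329725/2097152
(3,1): OLD=3324675353/16777216 → NEW=255, ERR=-953514727/16777216
(3,2): OLD=16962359499/134217728 → NEW=0, ERR=16962359499/134217728
(3,3): OLD=1664853840305/8589934592 → NEW=255, ERR=-525579480655/8589934592
(3,4): OLD=8991259476081/68719476736 → NEW=255, ERR=-8532207091599/68719476736
(3,5): OLD=131958047259135/1099511627776 → NEW=0, ERR=131958047259135/1099511627776
(4,0): OLD=37999593171/268435456 → NEW=255, ERR=-30451448109/268435456
(4,1): OLD=392338860759/4294967296 → NEW=0, ERR=392338860759/4294967296
(4,2): OLD=24936118664341/137438953472 → NEW=255, ERR=-10110814471019/137438953472
(4,3): OLD=145824246816265/2199023255552 → NEW=0, ERR=145824246816265/2199023255552
(4,4): OLD=6294159784666585/35184372088832 → NEW=255, ERR=-2677855097985575/35184372088832
(4,5): OLD=65553806255221327/562949953421312 → NEW=0, ERR=65553806255221327/562949953421312
(5,0): OLD=10835528639093/68719476736 → NEW=255, ERR=-6687937928587/68719476736
(5,1): OLD=250873966953605/2199023255552 → NEW=0, ERR=250873966953605/2199023255552
(5,2): OLD=2815902819183399/17592186044416 → NEW=255, ERR=-1670104622142681/17592186044416
(5,3): OLD=57601434622592381/562949953421312 → NEW=0, ERR=57601434622592381/562949953421312
(5,4): OLD=272422239393052741/1125899906842624 → NEW=255, ERR=-14682236851816379/1125899906842624
(5,5): OLD=3619590780613307417/18014398509481984 → NEW=255, ERR=-974080839304598503/18014398509481984
Output grid:
  Row 0: .##.##  (2 black, running=2)
  Row 1: #.##.#  (2 black, running=4)
  Row 2: ##.#.#  (2 black, running=6)
  Row 3: .#.##.  (3 black, running=9)
  Row 4: #.#.#.  (3 black, running=12)
  Row 5: #.#.##  (2 black, running=14)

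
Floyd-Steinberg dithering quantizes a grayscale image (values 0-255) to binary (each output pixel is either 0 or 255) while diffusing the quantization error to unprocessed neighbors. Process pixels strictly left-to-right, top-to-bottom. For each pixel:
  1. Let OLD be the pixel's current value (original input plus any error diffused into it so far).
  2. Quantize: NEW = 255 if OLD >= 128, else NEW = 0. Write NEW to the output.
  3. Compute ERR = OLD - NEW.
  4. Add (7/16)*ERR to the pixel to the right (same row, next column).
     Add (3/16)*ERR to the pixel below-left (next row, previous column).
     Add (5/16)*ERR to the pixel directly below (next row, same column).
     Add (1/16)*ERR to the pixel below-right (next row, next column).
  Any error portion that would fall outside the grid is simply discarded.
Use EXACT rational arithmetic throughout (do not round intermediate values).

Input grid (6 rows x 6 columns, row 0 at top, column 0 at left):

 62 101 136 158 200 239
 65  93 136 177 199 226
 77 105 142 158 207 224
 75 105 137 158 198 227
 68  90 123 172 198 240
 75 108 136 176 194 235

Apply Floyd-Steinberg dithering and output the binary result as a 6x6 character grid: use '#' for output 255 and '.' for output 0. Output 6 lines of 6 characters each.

Answer: .#.###
..#.##
.#.###
.#.###
..#.##
.#.###

Derivation:
(0,0): OLD=62 → NEW=0, ERR=62
(0,1): OLD=1025/8 → NEW=255, ERR=-1015/8
(0,2): OLD=10303/128 → NEW=0, ERR=10303/128
(0,3): OLD=395705/2048 → NEW=255, ERR=-126535/2048
(0,4): OLD=5667855/32768 → NEW=255, ERR=-2687985/32768
(0,5): OLD=106488937/524288 → NEW=255, ERR=-27204503/524288
(1,0): OLD=7755/128 → NEW=0, ERR=7755/128
(1,1): OLD=101197/1024 → NEW=0, ERR=101197/1024
(1,2): OLD=6058001/32768 → NEW=255, ERR=-2297839/32768
(1,3): OLD=15291229/131072 → NEW=0, ERR=15291229/131072
(1,4): OLD=1768442135/8388608 → NEW=255, ERR=-370652905/8388608
(1,5): OLD=24874151793/134217728 → NEW=255, ERR=-9351368847/134217728
(2,0): OLD=1875359/16384 → NEW=0, ERR=1875359/16384
(2,1): OLD=92588549/524288 → NEW=255, ERR=-41104891/524288
(2,2): OLD=954928591/8388608 → NEW=0, ERR=954928591/8388608
(2,3): OLD=15541944471/67108864 → NEW=255, ERR=-1570815849/67108864
(2,4): OLD=380489572805/2147483648 → NEW=255, ERR=-167118757435/2147483648
(2,5): OLD=5683753440947/34359738368 → NEW=255, ERR=-3077979842893/34359738368
(3,0): OLD=805888367/8388608 → NEW=0, ERR=805888367/8388608
(3,1): OLD=10135329155/67108864 → NEW=255, ERR=-6977431165/67108864
(3,2): OLD=63241940889/536870912 → NEW=0, ERR=63241940889/536870912
(3,3): OLD=6691387918187/34359738368 → NEW=255, ERR=-2070345365653/34359738368
(3,4): OLD=35475767876043/274877906944 → NEW=255, ERR=-34618098394677/274877906944
(3,5): OLD=611519474590469/4398046511104 → NEW=255, ERR=-509982385741051/4398046511104
(4,0): OLD=84317685217/1073741824 → NEW=0, ERR=84317685217/1073741824
(4,1): OLD=2060822886189/17179869184 → NEW=0, ERR=2060822886189/17179869184
(4,2): OLD=106925425745911/549755813888 → NEW=255, ERR=-33262306795529/549755813888
(4,3): OLD=971515380101107/8796093022208 → NEW=0, ERR=971515380101107/8796093022208
(4,4): OLD=25537831883860899/140737488355328 → NEW=255, ERR=-10350227646747741/140737488355328
(4,5): OLD=368658713660582549/2251799813685248 → NEW=255, ERR=-205550238829155691/2251799813685248
(5,0): OLD=33543726496727/274877906944 → NEW=0, ERR=33543726496727/274877906944
(5,1): OLD=1692705613587399/8796093022208 → NEW=255, ERR=-550298107075641/8796093022208
(5,2): OLD=8298457290592445/70368744177664 → NEW=0, ERR=8298457290592445/70368744177664
(5,3): OLD=550650566205087791/2251799813685248 → NEW=255, ERR=-23558386284650449/2251799813685248
(5,4): OLD=703589615845631711/4503599627370496 → NEW=255, ERR=-444828289133844769/4503599627370496
(5,5): OLD=11433026901988666955/72057594037927936 → NEW=255, ERR=-6941659577682956725/72057594037927936
Row 0: .#.###
Row 1: ..#.##
Row 2: .#.###
Row 3: .#.###
Row 4: ..#.##
Row 5: .#.###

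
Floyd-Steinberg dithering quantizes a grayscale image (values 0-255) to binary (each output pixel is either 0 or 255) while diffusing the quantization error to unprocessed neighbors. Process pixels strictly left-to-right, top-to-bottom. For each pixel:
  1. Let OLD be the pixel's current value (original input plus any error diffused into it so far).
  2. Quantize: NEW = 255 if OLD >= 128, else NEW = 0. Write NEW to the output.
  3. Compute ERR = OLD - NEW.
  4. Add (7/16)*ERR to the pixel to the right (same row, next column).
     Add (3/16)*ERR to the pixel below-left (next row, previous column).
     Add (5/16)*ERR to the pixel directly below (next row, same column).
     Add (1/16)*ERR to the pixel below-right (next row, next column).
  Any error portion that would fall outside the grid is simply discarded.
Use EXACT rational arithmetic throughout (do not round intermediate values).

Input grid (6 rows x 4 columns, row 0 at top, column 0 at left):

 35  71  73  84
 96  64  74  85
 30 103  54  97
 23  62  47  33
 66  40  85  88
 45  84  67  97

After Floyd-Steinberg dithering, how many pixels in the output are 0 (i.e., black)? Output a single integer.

(0,0): OLD=35 → NEW=0, ERR=35
(0,1): OLD=1381/16 → NEW=0, ERR=1381/16
(0,2): OLD=28355/256 → NEW=0, ERR=28355/256
(0,3): OLD=542549/4096 → NEW=255, ERR=-501931/4096
(1,0): OLD=31519/256 → NEW=0, ERR=31519/256
(1,1): OLD=343641/2048 → NEW=255, ERR=-178599/2048
(1,2): OLD=3465421/65536 → NEW=0, ERR=3465421/65536
(1,3): OLD=80491307/1048576 → NEW=0, ERR=80491307/1048576
(2,0): OLD=1708003/32768 → NEW=0, ERR=1708003/32768
(2,1): OLD=121804657/1048576 → NEW=0, ERR=121804657/1048576
(2,2): OLD=273233397/2097152 → NEW=255, ERR=-261540363/2097152
(2,3): OLD=2339803905/33554432 → NEW=0, ERR=2339803905/33554432
(3,0): OLD=1024570419/16777216 → NEW=0, ERR=1024570419/16777216
(3,1): OLD=28156892589/268435456 → NEW=0, ERR=28156892589/268435456
(3,2): OLD=318913164627/4294967296 → NEW=0, ERR=318913164627/4294967296
(3,3): OLD=5461974720453/68719476736 → NEW=0, ERR=5461974720453/68719476736
(4,0): OLD=449904152823/4294967296 → NEW=0, ERR=449904152823/4294967296
(4,1): OLD=4684844533733/34359738368 → NEW=255, ERR=-4076888750107/34359738368
(4,2): OLD=85489187693765/1099511627776 → NEW=0, ERR=85489187693765/1099511627776
(4,3): OLD=2665136433545715/17592186044416 → NEW=255, ERR=-1820871007780365/17592186044416
(5,0): OLD=30504511487559/549755813888 → NEW=0, ERR=30504511487559/549755813888
(5,1): OLD=1624147614743633/17592186044416 → NEW=0, ERR=1624147614743633/17592186044416
(5,2): OLD=922406615466397/8796093022208 → NEW=0, ERR=922406615466397/8796093022208
(5,3): OLD=32480237321661605/281474976710656 → NEW=0, ERR=32480237321661605/281474976710656
Output grid:
  Row 0: ...#  (3 black, running=3)
  Row 1: .#..  (3 black, running=6)
  Row 2: ..#.  (3 black, running=9)
  Row 3: ....  (4 black, running=13)
  Row 4: .#.#  (2 black, running=15)
  Row 5: ....  (4 black, running=19)

Answer: 19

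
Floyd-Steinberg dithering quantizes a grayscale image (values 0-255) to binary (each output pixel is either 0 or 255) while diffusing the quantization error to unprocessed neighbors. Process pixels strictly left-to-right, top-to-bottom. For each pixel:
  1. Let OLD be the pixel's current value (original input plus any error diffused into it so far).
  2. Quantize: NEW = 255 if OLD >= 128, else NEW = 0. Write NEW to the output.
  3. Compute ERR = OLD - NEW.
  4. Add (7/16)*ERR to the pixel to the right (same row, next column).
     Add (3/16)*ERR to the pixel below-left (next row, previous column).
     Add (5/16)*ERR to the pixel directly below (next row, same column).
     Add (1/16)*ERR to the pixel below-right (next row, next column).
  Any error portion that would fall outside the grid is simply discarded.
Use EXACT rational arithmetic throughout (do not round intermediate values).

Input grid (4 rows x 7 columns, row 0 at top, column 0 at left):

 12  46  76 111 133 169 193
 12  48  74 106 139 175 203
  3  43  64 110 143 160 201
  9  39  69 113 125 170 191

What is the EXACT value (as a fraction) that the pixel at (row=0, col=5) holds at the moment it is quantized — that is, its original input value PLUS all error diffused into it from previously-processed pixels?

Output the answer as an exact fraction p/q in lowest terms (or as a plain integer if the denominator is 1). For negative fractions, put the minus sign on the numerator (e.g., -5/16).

(0,0): OLD=12 → NEW=0, ERR=12
(0,1): OLD=205/4 → NEW=0, ERR=205/4
(0,2): OLD=6299/64 → NEW=0, ERR=6299/64
(0,3): OLD=157757/1024 → NEW=255, ERR=-103363/1024
(0,4): OLD=1455531/16384 → NEW=0, ERR=1455531/16384
(0,5): OLD=54491053/262144 → NEW=255, ERR=-12355667/262144
Target (0,5): original=169, with diffused error = 54491053/262144

Answer: 54491053/262144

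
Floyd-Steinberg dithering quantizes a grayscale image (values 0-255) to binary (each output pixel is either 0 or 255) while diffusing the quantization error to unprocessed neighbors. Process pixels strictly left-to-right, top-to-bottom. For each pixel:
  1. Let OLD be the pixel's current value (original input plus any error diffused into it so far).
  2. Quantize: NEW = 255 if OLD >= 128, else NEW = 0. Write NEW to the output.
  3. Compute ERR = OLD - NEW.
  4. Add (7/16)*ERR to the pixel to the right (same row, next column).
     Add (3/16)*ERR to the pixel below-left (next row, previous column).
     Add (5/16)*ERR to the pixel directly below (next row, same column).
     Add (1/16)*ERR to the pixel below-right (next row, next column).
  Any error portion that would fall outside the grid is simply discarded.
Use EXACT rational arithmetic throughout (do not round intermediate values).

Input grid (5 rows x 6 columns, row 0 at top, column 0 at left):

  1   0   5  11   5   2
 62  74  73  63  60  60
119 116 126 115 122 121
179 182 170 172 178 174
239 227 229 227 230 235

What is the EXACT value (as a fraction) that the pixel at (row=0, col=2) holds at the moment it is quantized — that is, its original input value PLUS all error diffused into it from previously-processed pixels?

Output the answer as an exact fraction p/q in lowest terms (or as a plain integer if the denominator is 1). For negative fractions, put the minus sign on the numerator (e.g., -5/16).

Answer: 1329/256

Derivation:
(0,0): OLD=1 → NEW=0, ERR=1
(0,1): OLD=7/16 → NEW=0, ERR=7/16
(0,2): OLD=1329/256 → NEW=0, ERR=1329/256
Target (0,2): original=5, with diffused error = 1329/256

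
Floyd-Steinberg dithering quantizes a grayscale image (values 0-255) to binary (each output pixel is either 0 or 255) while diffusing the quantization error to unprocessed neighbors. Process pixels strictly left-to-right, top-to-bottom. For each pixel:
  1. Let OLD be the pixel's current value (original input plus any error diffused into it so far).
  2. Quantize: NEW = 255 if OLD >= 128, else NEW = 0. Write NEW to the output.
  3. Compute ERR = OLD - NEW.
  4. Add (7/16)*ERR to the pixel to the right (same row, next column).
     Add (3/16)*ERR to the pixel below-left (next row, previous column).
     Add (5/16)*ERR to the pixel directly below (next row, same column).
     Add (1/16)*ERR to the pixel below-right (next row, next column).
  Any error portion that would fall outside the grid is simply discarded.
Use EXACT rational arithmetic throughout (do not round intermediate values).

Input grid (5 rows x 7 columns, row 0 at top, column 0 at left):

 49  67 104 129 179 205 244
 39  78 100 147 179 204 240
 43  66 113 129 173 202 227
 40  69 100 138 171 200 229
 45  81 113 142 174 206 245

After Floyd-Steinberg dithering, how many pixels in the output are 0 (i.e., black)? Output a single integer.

Answer: 16

Derivation:
(0,0): OLD=49 → NEW=0, ERR=49
(0,1): OLD=1415/16 → NEW=0, ERR=1415/16
(0,2): OLD=36529/256 → NEW=255, ERR=-28751/256
(0,3): OLD=327127/4096 → NEW=0, ERR=327127/4096
(0,4): OLD=14020833/65536 → NEW=255, ERR=-2690847/65536
(0,5): OLD=196122151/1048576 → NEW=255, ERR=-71264729/1048576
(0,6): OLD=3594787601/16777216 → NEW=255, ERR=-683402479/16777216
(1,0): OLD=18149/256 → NEW=0, ERR=18149/256
(1,1): OLD=243011/2048 → NEW=0, ERR=243011/2048
(1,2): OLD=8999295/65536 → NEW=255, ERR=-7712385/65536
(1,3): OLD=27722835/262144 → NEW=0, ERR=27722835/262144
(1,4): OLD=3434043609/16777216 → NEW=255, ERR=-844146471/16777216
(1,5): OLD=20205782569/134217728 → NEW=255, ERR=-14019738071/134217728
(1,6): OLD=380799924551/2147483648 → NEW=255, ERR=-166808405689/2147483648
(2,0): OLD=2864017/32768 → NEW=0, ERR=2864017/32768
(2,1): OLD=129693003/1048576 → NEW=0, ERR=129693003/1048576
(2,2): OLD=2643781281/16777216 → NEW=255, ERR=-1634408799/16777216
(2,3): OLD=13775904729/134217728 → NEW=0, ERR=13775904729/134217728
(2,4): OLD=203157511337/1073741824 → NEW=255, ERR=-70646653783/1073741824
(2,5): OLD=4221558986339/34359738368 → NEW=0, ERR=4221558986339/34359738368
(2,6): OLD=137411757255653/549755813888 → NEW=255, ERR=-2775975285787/549755813888
(3,0): OLD=1518410369/16777216 → NEW=0, ERR=1518410369/16777216
(3,1): OLD=18044754797/134217728 → NEW=255, ERR=-16180765843/134217728
(3,2): OLD=47017535255/1073741824 → NEW=0, ERR=47017535255/1073741824
(3,3): OLD=733609689713/4294967296 → NEW=255, ERR=-361606970767/4294967296
(3,4): OLD=78646097776257/549755813888 → NEW=255, ERR=-61541634765183/549755813888
(3,5): OLD=810826433699091/4398046511104 → NEW=255, ERR=-310675426632429/4398046511104
(3,6): OLD=14369034969077965/70368744177664 → NEW=255, ERR=-3574994796226355/70368744177664
(4,0): OLD=108830881391/2147483648 → NEW=0, ERR=108830881391/2147483648
(4,1): OLD=2726955448867/34359738368 → NEW=0, ERR=2726955448867/34359738368
(4,2): OLD=75913057397997/549755813888 → NEW=255, ERR=-64274675143443/549755813888
(4,3): OLD=203571047806783/4398046511104 → NEW=0, ERR=203571047806783/4398046511104
(4,4): OLD=4952590806495501/35184372088832 → NEW=255, ERR=-4019424076156659/35184372088832
(4,5): OLD=132207095974170509/1125899906842624 → NEW=0, ERR=132207095974170509/1125899906842624
(4,6): OLD=4973444813726269419/18014398509481984 → NEW=255, ERR=379773193808363499/18014398509481984
Output grid:
  Row 0: ..#.###  (3 black, running=3)
  Row 1: ..#.###  (3 black, running=6)
  Row 2: ..#.#.#  (4 black, running=10)
  Row 3: .#.####  (2 black, running=12)
  Row 4: ..#.#.#  (4 black, running=16)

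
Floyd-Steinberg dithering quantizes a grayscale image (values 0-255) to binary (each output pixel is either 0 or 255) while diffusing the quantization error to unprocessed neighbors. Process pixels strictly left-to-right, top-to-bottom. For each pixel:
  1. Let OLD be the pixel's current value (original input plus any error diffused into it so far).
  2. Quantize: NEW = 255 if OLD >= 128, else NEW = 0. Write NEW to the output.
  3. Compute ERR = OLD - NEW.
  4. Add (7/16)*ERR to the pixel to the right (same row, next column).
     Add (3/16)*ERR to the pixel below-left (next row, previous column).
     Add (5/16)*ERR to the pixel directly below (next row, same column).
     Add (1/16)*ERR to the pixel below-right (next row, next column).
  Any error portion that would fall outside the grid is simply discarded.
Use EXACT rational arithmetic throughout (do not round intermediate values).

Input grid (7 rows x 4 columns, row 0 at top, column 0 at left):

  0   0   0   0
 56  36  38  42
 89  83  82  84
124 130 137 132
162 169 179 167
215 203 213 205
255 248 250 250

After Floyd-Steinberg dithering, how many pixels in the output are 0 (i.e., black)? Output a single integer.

(0,0): OLD=0 → NEW=0, ERR=0
(0,1): OLD=0 → NEW=0, ERR=0
(0,2): OLD=0 → NEW=0, ERR=0
(0,3): OLD=0 → NEW=0, ERR=0
(1,0): OLD=56 → NEW=0, ERR=56
(1,1): OLD=121/2 → NEW=0, ERR=121/2
(1,2): OLD=2063/32 → NEW=0, ERR=2063/32
(1,3): OLD=35945/512 → NEW=0, ERR=35945/512
(2,0): OLD=3771/32 → NEW=0, ERR=3771/32
(2,1): OLD=43277/256 → NEW=255, ERR=-22003/256
(2,2): OLD=667553/8192 → NEW=0, ERR=667553/8192
(2,3): OLD=19086647/131072 → NEW=255, ERR=-14336713/131072
(3,0): OLD=592735/4096 → NEW=255, ERR=-451745/4096
(3,1): OLD=10162485/131072 → NEW=0, ERR=10162485/131072
(3,2): OLD=44696973/262144 → NEW=255, ERR=-22149747/262144
(3,3): OLD=276594465/4194304 → NEW=0, ERR=276594465/4194304
(4,0): OLD=297946879/2097152 → NEW=255, ERR=-236826881/2097152
(4,1): OLD=4063022273/33554432 → NEW=0, ERR=4063022273/33554432
(4,2): OLD=119605074399/536870912 → NEW=255, ERR=-17297008161/536870912
(4,3): OLD=1445097795481/8589934592 → NEW=255, ERR=-745335525479/8589934592
(5,0): OLD=108670162419/536870912 → NEW=255, ERR=-28231920141/536870912
(5,1): OLD=879328178505/4294967296 → NEW=255, ERR=-215888481975/4294967296
(5,2): OLD=23672424814457/137438953472 → NEW=255, ERR=-11374508320903/137438953472
(5,3): OLD=307123333014303/2199023255552 → NEW=255, ERR=-253627597151457/2199023255552
(6,0): OLD=15746524316115/68719476736 → NEW=255, ERR=-1776942251565/68719476736
(6,1): OLD=444587522220181/2199023255552 → NEW=255, ERR=-116163407945579/2199023255552
(6,2): OLD=96899543854549/549755813888 → NEW=255, ERR=-43288188686891/549755813888
(6,3): OLD=6133893620083319/35184372088832 → NEW=255, ERR=-2838121262568841/35184372088832
Output grid:
  Row 0: ....  (4 black, running=4)
  Row 1: ....  (4 black, running=8)
  Row 2: .#.#  (2 black, running=10)
  Row 3: #.#.  (2 black, running=12)
  Row 4: #.##  (1 black, running=13)
  Row 5: ####  (0 black, running=13)
  Row 6: ####  (0 black, running=13)

Answer: 13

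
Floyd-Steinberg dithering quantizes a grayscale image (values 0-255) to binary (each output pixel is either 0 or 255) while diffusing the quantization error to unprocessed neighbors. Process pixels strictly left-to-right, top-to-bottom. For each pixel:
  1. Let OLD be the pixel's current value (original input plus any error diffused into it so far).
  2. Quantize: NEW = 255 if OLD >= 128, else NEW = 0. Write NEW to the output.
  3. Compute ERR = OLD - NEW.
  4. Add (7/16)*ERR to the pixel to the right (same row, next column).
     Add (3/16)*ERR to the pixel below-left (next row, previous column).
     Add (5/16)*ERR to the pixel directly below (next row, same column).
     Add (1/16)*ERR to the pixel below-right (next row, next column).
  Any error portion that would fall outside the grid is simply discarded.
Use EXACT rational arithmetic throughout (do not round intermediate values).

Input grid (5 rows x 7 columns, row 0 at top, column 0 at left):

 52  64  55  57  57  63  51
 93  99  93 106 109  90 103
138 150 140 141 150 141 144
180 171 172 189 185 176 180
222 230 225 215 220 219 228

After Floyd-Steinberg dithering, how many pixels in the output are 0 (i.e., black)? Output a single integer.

(0,0): OLD=52 → NEW=0, ERR=52
(0,1): OLD=347/4 → NEW=0, ERR=347/4
(0,2): OLD=5949/64 → NEW=0, ERR=5949/64
(0,3): OLD=100011/1024 → NEW=0, ERR=100011/1024
(0,4): OLD=1633965/16384 → NEW=0, ERR=1633965/16384
(0,5): OLD=27952827/262144 → NEW=0, ERR=27952827/262144
(0,6): OLD=409579293/4194304 → NEW=0, ERR=409579293/4194304
(1,0): OLD=8033/64 → NEW=0, ERR=8033/64
(1,1): OLD=103271/512 → NEW=255, ERR=-27289/512
(1,2): OLD=2006451/16384 → NEW=0, ERR=2006451/16384
(1,3): OLD=14064535/65536 → NEW=255, ERR=-2647145/65536
(1,4): OLD=623237573/4194304 → NEW=255, ERR=-446309947/4194304
(1,5): OLD=3399443605/33554432 → NEW=0, ERR=3399443605/33554432
(1,6): OLD=99054942747/536870912 → NEW=255, ERR=-37847139813/536870912
(2,0): OLD=1369949/8192 → NEW=255, ERR=-719011/8192
(2,1): OLD=32965007/262144 → NEW=0, ERR=32965007/262144
(2,2): OLD=932735981/4194304 → NEW=255, ERR=-136811539/4194304
(2,3): OLD=3416152133/33554432 → NEW=0, ERR=3416152133/33554432
(2,4): OLD=47717148213/268435456 → NEW=255, ERR=-20733893067/268435456
(2,5): OLD=1022192670279/8589934592 → NEW=0, ERR=1022192670279/8589934592
(2,6): OLD=24789044369761/137438953472 → NEW=255, ERR=-10257888765599/137438953472
(3,0): OLD=738827981/4194304 → NEW=255, ERR=-330719539/4194304
(3,1): OLD=5509605641/33554432 → NEW=255, ERR=-3046774519/33554432
(3,2): OLD=40004945483/268435456 → NEW=255, ERR=-28446095797/268435456
(3,3): OLD=169578653997/1073741824 → NEW=255, ERR=-104225511123/1073741824
(3,4): OLD=20213267835597/137438953472 → NEW=255, ERR=-14833665299763/137438953472
(3,5): OLD=161789214977015/1099511627776 → NEW=255, ERR=-118586250105865/1099511627776
(3,6): OLD=2057014848425577/17592186044416 → NEW=0, ERR=2057014848425577/17592186044416
(4,0): OLD=96816237347/536870912 → NEW=255, ERR=-40085845213/536870912
(4,1): OLD=1238333402375/8589934592 → NEW=255, ERR=-952099918585/8589934592
(4,2): OLD=16426303229769/137438953472 → NEW=0, ERR=16426303229769/137438953472
(4,3): OLD=231002199242995/1099511627776 → NEW=255, ERR=-49373265839885/1099511627776
(4,4): OLD=1234417891597129/8796093022208 → NEW=255, ERR=-1008585829065911/8796093022208
(4,5): OLD=42308253671148777/281474976710656 → NEW=255, ERR=-29467865390068503/281474976710656
(4,6): OLD=954748765156938287/4503599627370496 → NEW=255, ERR=-193669139822538193/4503599627370496
Output grid:
  Row 0: .......  (7 black, running=7)
  Row 1: .#.##.#  (3 black, running=10)
  Row 2: #.#.#.#  (3 black, running=13)
  Row 3: ######.  (1 black, running=14)
  Row 4: ##.####  (1 black, running=15)

Answer: 15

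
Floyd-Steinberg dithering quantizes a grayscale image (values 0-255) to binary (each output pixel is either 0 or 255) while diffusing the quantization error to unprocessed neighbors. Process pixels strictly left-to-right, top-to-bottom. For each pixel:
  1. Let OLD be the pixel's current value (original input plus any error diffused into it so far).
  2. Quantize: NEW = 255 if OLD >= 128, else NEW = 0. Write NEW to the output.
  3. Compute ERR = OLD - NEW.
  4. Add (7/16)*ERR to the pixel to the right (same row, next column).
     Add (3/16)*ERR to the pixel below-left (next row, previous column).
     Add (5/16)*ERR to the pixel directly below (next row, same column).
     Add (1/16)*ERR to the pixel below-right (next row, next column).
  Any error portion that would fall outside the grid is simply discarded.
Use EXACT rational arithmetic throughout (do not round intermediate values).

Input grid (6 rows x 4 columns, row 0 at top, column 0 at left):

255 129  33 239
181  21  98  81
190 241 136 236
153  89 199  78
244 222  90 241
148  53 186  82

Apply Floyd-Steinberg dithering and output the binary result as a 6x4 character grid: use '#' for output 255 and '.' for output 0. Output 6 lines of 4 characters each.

Answer: ##.#
#...
####
..#.
##.#
#.#.

Derivation:
(0,0): OLD=255 → NEW=255, ERR=0
(0,1): OLD=129 → NEW=255, ERR=-126
(0,2): OLD=-177/8 → NEW=0, ERR=-177/8
(0,3): OLD=29353/128 → NEW=255, ERR=-3287/128
(1,0): OLD=1259/8 → NEW=255, ERR=-781/8
(1,1): OLD=-4175/64 → NEW=0, ERR=-4175/64
(1,2): OLD=102105/2048 → NEW=0, ERR=102105/2048
(1,3): OLD=3060671/32768 → NEW=0, ERR=3060671/32768
(2,0): OLD=150795/1024 → NEW=255, ERR=-110325/1024
(2,1): OLD=5790917/32768 → NEW=255, ERR=-2564923/32768
(2,2): OLD=4285095/32768 → NEW=255, ERR=-4070745/32768
(2,3): OLD=28043447/131072 → NEW=255, ERR=-5379913/131072
(3,0): OLD=54869295/524288 → NEW=0, ERR=54869295/524288
(3,1): OLD=673595177/8388608 → NEW=0, ERR=673595177/8388608
(3,2): OLD=24524376927/134217728 → NEW=255, ERR=-9701143713/134217728
(3,3): OLD=55376792473/2147483648 → NEW=0, ERR=55376792473/2147483648
(4,0): OLD=39159454763/134217728 → NEW=255, ERR=4933934123/134217728
(4,1): OLD=275054815629/1073741824 → NEW=255, ERR=1250650509/1073741824
(4,2): OLD=2672364805937/34359738368 → NEW=0, ERR=2672364805937/34359738368
(4,3): OLD=153144355395879/549755813888 → NEW=255, ERR=12956622854439/549755813888
(5,0): OLD=2743729955679/17179869184 → NEW=255, ERR=-1637136686241/17179869184
(5,1): OLD=15697430163429/549755813888 → NEW=0, ERR=15697430163429/549755813888
(5,2): OLD=249906837421697/1099511627776 → NEW=255, ERR=-30468627661183/1099511627776
(5,3): OLD=1444360764348205/17592186044416 → NEW=0, ERR=1444360764348205/17592186044416
Row 0: ##.#
Row 1: #...
Row 2: ####
Row 3: ..#.
Row 4: ##.#
Row 5: #.#.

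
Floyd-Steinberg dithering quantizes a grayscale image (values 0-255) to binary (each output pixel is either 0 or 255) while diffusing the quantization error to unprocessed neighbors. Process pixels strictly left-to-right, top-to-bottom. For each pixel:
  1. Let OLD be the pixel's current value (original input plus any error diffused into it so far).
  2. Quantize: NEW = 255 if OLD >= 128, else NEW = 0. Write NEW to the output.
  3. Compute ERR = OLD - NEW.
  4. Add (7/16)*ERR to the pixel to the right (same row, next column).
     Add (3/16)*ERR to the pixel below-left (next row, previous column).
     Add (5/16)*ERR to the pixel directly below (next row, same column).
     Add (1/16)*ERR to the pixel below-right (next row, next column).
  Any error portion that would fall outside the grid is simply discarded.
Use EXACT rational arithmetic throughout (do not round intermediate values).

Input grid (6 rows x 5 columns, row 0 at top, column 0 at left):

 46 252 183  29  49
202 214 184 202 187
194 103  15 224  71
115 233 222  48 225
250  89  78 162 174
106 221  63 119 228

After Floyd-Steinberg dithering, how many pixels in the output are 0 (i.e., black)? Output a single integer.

Answer: 12

Derivation:
(0,0): OLD=46 → NEW=0, ERR=46
(0,1): OLD=2177/8 → NEW=255, ERR=137/8
(0,2): OLD=24383/128 → NEW=255, ERR=-8257/128
(0,3): OLD=1593/2048 → NEW=0, ERR=1593/2048
(0,4): OLD=1616783/32768 → NEW=0, ERR=1616783/32768
(1,0): OLD=28107/128 → NEW=255, ERR=-4533/128
(1,1): OLD=199309/1024 → NEW=255, ERR=-61811/1024
(1,2): OLD=4543249/32768 → NEW=255, ERR=-3812591/32768
(1,3): OLD=20520509/131072 → NEW=255, ERR=-12902851/131072
(1,4): OLD=334285079/2097152 → NEW=255, ERR=-200488681/2097152
(2,0): OLD=2811743/16384 → NEW=255, ERR=-1366177/16384
(2,1): OLD=12387205/524288 → NEW=0, ERR=12387205/524288
(2,2): OLD=-278949169/8388608 → NEW=0, ERR=-278949169/8388608
(2,3): OLD=20601327101/134217728 → NEW=255, ERR=-13624193539/134217728
(2,4): OLD=-20266913109/2147483648 → NEW=0, ERR=-20266913109/2147483648
(3,0): OLD=783263215/8388608 → NEW=0, ERR=783263215/8388608
(3,1): OLD=18105109699/67108864 → NEW=255, ERR=992349379/67108864
(3,2): OLD=430616871505/2147483648 → NEW=255, ERR=-116991458735/2147483648
(3,3): OLD=-48977497399/4294967296 → NEW=0, ERR=-48977497399/4294967296
(3,4): OLD=14480396459469/68719476736 → NEW=255, ERR=-3043070108211/68719476736
(4,0): OLD=302743032737/1073741824 → NEW=255, ERR=28938867617/1073741824
(4,1): OLD=3471477768865/34359738368 → NEW=0, ERR=3471477768865/34359738368
(4,2): OLD=57154604110991/549755813888 → NEW=0, ERR=57154604110991/549755813888
(4,3): OLD=1690720204006049/8796093022208 → NEW=255, ERR=-552283516656991/8796093022208
(4,4): OLD=18574467573299943/140737488355328 → NEW=255, ERR=-17313591957308697/140737488355328
(5,0): OLD=73318768397443/549755813888 → NEW=255, ERR=-66868964143997/549755813888
(5,1): OLD=969926271481033/4398046511104 → NEW=255, ERR=-151575588850487/4398046511104
(5,2): OLD=10548619610216593/140737488355328 → NEW=0, ERR=10548619610216593/140737488355328
(5,3): OLD=65078159136997247/562949953421312 → NEW=0, ERR=65078159136997247/562949953421312
(5,4): OLD=2127570559827705541/9007199254740992 → NEW=255, ERR=-169265250131247419/9007199254740992
Output grid:
  Row 0: .##..  (3 black, running=3)
  Row 1: #####  (0 black, running=3)
  Row 2: #..#.  (3 black, running=6)
  Row 3: .##.#  (2 black, running=8)
  Row 4: #..##  (2 black, running=10)
  Row 5: ##..#  (2 black, running=12)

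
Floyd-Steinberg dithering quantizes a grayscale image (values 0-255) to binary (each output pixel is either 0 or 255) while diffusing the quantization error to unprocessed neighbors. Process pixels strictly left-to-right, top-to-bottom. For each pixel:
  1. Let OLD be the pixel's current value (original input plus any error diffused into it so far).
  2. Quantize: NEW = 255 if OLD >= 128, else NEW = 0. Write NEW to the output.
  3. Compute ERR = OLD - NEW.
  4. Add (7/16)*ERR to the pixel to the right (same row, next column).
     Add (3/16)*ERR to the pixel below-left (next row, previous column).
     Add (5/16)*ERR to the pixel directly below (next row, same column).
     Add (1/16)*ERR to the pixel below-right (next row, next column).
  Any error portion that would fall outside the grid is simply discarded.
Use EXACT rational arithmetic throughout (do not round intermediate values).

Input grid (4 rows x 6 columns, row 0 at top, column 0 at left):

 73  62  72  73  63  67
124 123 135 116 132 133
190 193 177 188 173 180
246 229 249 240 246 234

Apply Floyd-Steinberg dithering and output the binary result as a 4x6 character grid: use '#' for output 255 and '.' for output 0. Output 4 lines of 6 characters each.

(0,0): OLD=73 → NEW=0, ERR=73
(0,1): OLD=1503/16 → NEW=0, ERR=1503/16
(0,2): OLD=28953/256 → NEW=0, ERR=28953/256
(0,3): OLD=501679/4096 → NEW=0, ERR=501679/4096
(0,4): OLD=7640521/65536 → NEW=0, ERR=7640521/65536
(0,5): OLD=123738239/1048576 → NEW=0, ERR=123738239/1048576
(1,0): OLD=42093/256 → NEW=255, ERR=-23187/256
(1,1): OLD=283643/2048 → NEW=255, ERR=-238597/2048
(1,2): OLD=9713047/65536 → NEW=255, ERR=-6998633/65536
(1,3): OLD=35778059/262144 → NEW=255, ERR=-31068661/262144
(1,4): OLD=2455556225/16777216 → NEW=255, ERR=-1822633855/16777216
(1,5): OLD=34798511159/268435456 → NEW=255, ERR=-33652530121/268435456
(2,0): OLD=4582649/32768 → NEW=255, ERR=-3773191/32768
(2,1): OLD=84443203/1048576 → NEW=0, ERR=84443203/1048576
(2,2): OLD=2505793417/16777216 → NEW=255, ERR=-1772396663/16777216
(2,3): OLD=10428782977/134217728 → NEW=0, ERR=10428782977/134217728
(2,4): OLD=610449696259/4294967296 → NEW=255, ERR=-484766964221/4294967296
(2,5): OLD=5817340386373/68719476736 → NEW=0, ERR=5817340386373/68719476736
(3,0): OLD=3776814185/16777216 → NEW=255, ERR=-501375895/16777216
(3,1): OLD=28734240309/134217728 → NEW=255, ERR=-5491280331/134217728
(3,2): OLD=233741839215/1073741824 → NEW=255, ERR=-40062325905/1073741824
(3,3): OLD=15131500129229/68719476736 → NEW=255, ERR=-2391966438451/68719476736
(3,4): OLD=118873148134701/549755813888 → NEW=255, ERR=-21314584406739/549755813888
(3,5): OLD=2079727120384131/8796093022208 → NEW=255, ERR=-163276600278909/8796093022208
Row 0: ......
Row 1: ######
Row 2: #.#.#.
Row 3: ######

Answer: ......
######
#.#.#.
######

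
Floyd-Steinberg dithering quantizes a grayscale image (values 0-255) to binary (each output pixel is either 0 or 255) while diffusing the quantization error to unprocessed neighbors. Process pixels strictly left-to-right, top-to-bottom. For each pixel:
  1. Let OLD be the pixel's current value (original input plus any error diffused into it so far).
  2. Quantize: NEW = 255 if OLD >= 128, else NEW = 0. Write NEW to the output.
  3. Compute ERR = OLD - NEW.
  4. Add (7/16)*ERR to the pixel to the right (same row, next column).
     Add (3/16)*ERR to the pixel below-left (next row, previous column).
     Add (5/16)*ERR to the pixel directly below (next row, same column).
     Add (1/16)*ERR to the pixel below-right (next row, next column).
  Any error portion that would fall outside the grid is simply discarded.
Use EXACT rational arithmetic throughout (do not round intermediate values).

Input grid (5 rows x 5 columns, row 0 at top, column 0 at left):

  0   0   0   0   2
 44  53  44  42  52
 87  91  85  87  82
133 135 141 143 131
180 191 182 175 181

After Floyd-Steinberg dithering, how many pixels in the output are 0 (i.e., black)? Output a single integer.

(0,0): OLD=0 → NEW=0, ERR=0
(0,1): OLD=0 → NEW=0, ERR=0
(0,2): OLD=0 → NEW=0, ERR=0
(0,3): OLD=0 → NEW=0, ERR=0
(0,4): OLD=2 → NEW=0, ERR=2
(1,0): OLD=44 → NEW=0, ERR=44
(1,1): OLD=289/4 → NEW=0, ERR=289/4
(1,2): OLD=4839/64 → NEW=0, ERR=4839/64
(1,3): OLD=77265/1024 → NEW=0, ERR=77265/1024
(1,4): OLD=1403063/16384 → NEW=0, ERR=1403063/16384
(2,0): OLD=7315/64 → NEW=0, ERR=7315/64
(2,1): OLD=92421/512 → NEW=255, ERR=-38139/512
(2,2): OLD=1551593/16384 → NEW=0, ERR=1551593/16384
(2,3): OLD=11324213/65536 → NEW=255, ERR=-5387467/65536
(2,4): OLD=81277183/1048576 → NEW=0, ERR=81277183/1048576
(3,0): OLD=1267719/8192 → NEW=255, ERR=-821241/8192
(3,1): OLD=24317245/262144 → NEW=0, ERR=24317245/262144
(3,2): OLD=801568247/4194304 → NEW=255, ERR=-267979273/4194304
(3,3): OLD=7369257205/67108864 → NEW=0, ERR=7369257205/67108864
(3,4): OLD=212736911731/1073741824 → NEW=255, ERR=-61067253389/1073741824
(4,0): OLD=696527895/4194304 → NEW=255, ERR=-373019625/4194304
(4,1): OLD=5463811019/33554432 → NEW=255, ERR=-3092569141/33554432
(4,2): OLD=159019688489/1073741824 → NEW=255, ERR=-114784476631/1073741824
(4,3): OLD=317590236641/2147483648 → NEW=255, ERR=-230018093599/2147483648
(4,4): OLD=4234129686085/34359738368 → NEW=0, ERR=4234129686085/34359738368
Output grid:
  Row 0: .....  (5 black, running=5)
  Row 1: .....  (5 black, running=10)
  Row 2: .#.#.  (3 black, running=13)
  Row 3: #.#.#  (2 black, running=15)
  Row 4: ####.  (1 black, running=16)

Answer: 16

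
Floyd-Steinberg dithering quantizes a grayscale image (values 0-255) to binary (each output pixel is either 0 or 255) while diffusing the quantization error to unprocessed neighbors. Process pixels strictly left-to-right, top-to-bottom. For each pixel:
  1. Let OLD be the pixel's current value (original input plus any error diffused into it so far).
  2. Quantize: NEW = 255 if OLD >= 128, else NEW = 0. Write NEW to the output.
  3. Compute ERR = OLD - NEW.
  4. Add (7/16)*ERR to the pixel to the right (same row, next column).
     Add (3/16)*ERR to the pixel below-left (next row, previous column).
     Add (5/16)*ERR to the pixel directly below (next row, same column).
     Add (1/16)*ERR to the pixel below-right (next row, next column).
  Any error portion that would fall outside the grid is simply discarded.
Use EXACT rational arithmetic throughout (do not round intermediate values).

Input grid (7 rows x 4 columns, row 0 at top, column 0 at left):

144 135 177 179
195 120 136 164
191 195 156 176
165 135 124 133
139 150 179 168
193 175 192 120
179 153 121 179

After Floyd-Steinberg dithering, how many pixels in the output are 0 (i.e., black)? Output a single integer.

Answer: 10

Derivation:
(0,0): OLD=144 → NEW=255, ERR=-111
(0,1): OLD=1383/16 → NEW=0, ERR=1383/16
(0,2): OLD=54993/256 → NEW=255, ERR=-10287/256
(0,3): OLD=661175/4096 → NEW=255, ERR=-383305/4096
(1,0): OLD=45189/256 → NEW=255, ERR=-20091/256
(1,1): OLD=201123/2048 → NEW=0, ERR=201123/2048
(1,2): OLD=10109791/65536 → NEW=255, ERR=-6601889/65536
(1,3): OLD=92455369/1048576 → NEW=0, ERR=92455369/1048576
(2,0): OLD=6058417/32768 → NEW=255, ERR=-2297423/32768
(2,1): OLD=179539115/1048576 → NEW=255, ERR=-87847765/1048576
(2,2): OLD=231812663/2097152 → NEW=0, ERR=231812663/2097152
(2,3): OLD=8241561915/33554432 → NEW=255, ERR=-314818245/33554432
(3,0): OLD=2137109665/16777216 → NEW=0, ERR=2137109665/16777216
(3,1): OLD=48557956351/268435456 → NEW=255, ERR=-19893084929/268435456
(3,2): OLD=511639788801/4294967296 → NEW=0, ERR=511639788801/4294967296
(3,3): OLD=12994437584519/68719476736 → NEW=255, ERR=-4529028983161/68719476736
(4,0): OLD=708289972557/4294967296 → NEW=255, ERR=-386926687923/4294967296
(4,1): OLD=4045003670631/34359738368 → NEW=0, ERR=4045003670631/34359738368
(4,2): OLD=275694099173511/1099511627776 → NEW=255, ERR=-4681365909369/1099511627776
(4,3): OLD=2691375161376481/17592186044416 → NEW=255, ERR=-1794632279949599/17592186044416
(5,0): OLD=102760815575357/549755813888 → NEW=255, ERR=-37426916966083/549755813888
(5,1): OLD=3088758977712203/17592186044416 → NEW=255, ERR=-1397248463613877/17592186044416
(5,2): OLD=1267971626559799/8796093022208 → NEW=255, ERR=-975032094103241/8796093022208
(5,3): OLD=11078484633535447/281474976710656 → NEW=0, ERR=11078484633535447/281474976710656
(6,0): OLD=40203968725792513/281474976710656 → NEW=255, ERR=-31572150335424767/281474976710656
(6,1): OLD=243500151030056727/4503599627370496 → NEW=0, ERR=243500151030056727/4503599627370496
(6,2): OLD=8101459430619929329/72057594037927936 → NEW=0, ERR=8101459430619929329/72057594037927936
(6,3): OLD=269276162754996735895/1152921504606846976 → NEW=255, ERR=-24718820919749242985/1152921504606846976
Output grid:
  Row 0: #.##  (1 black, running=1)
  Row 1: #.#.  (2 black, running=3)
  Row 2: ##.#  (1 black, running=4)
  Row 3: .#.#  (2 black, running=6)
  Row 4: #.##  (1 black, running=7)
  Row 5: ###.  (1 black, running=8)
  Row 6: #..#  (2 black, running=10)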